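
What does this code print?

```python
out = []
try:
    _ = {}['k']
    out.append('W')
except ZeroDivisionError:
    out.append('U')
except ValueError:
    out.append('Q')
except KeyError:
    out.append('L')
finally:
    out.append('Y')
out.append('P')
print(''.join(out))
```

Execution trace: 'L' (except KeyError) → 'Y' (finally) → 'P' (after the try/except). Output: LYP

Answer: LYP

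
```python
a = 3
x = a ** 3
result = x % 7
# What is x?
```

Trace:
`a = 3` → a = 3
`x = a ** 3` → x = 27
`result = x % 7` → result = 6
So x = 27

Answer: 27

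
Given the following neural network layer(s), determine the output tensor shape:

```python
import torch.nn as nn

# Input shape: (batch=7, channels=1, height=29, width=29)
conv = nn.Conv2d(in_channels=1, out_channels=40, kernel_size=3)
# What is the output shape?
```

Input: (7, 1, 29, 29) -> Output: (7, 40, 27, 27)

Answer: (7, 40, 27, 27)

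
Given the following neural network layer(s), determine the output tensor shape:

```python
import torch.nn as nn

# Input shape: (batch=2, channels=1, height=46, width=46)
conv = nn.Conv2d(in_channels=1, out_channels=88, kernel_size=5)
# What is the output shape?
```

Input: (2, 1, 46, 46) -> Output: (2, 88, 42, 42)

Answer: (2, 88, 42, 42)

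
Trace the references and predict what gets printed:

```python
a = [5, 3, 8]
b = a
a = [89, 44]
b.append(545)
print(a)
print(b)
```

Key concept: rebinding vs mutation: a is rebound to a new list, b still points at the original.
Step by step:
`a = [5, 3, 8]` → a = [5, 3, 8]
`b = a` → b = [5, 3, 8] (same object as a)
`a = [89, 44]` → a = [89, 44]
`b.append(545)` → b = [5, 3, 8, 545]
`print(a)` → prints [89, 44]
`print(b)` → prints [5, 3, 8, 545]

Answer:
[89, 44]
[5, 3, 8, 545]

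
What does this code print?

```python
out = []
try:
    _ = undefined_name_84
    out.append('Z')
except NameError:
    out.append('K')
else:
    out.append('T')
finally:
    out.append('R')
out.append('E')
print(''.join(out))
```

Execution trace: 'K' (except NameError) → 'R' (finally) → 'E' (after the try/except). Output: KRE

Answer: KRE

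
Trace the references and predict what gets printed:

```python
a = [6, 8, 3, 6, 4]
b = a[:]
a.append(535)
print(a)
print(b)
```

Key concept: slice [:] creates copy.
Step by step:
`a = [6, 8, 3, 6, 4]` → a = [6, 8, 3, 6, 4]
`b = a[:]` → b = [6, 8, 3, 6, 4]
`a.append(535)` → a = [6, 8, 3, 6, 4, 535]
`print(a)` → prints [6, 8, 3, 6, 4, 535]
`print(b)` → prints [6, 8, 3, 6, 4]

Answer:
[6, 8, 3, 6, 4, 535]
[6, 8, 3, 6, 4]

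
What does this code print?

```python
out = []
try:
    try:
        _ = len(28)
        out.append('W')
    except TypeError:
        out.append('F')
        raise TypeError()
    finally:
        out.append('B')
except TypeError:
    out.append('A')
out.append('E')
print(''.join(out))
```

Execution trace: 'F' (except TypeError) → 'B' (finally) → 'A' (outer except TypeError) → 'E' (after the try/except). Output: FBAE

Answer: FBAE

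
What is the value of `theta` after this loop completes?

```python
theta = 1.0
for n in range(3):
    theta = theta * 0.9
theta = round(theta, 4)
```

Exponential decay: 1.0 * 0.9^3
`theta` takes the values: 1.0 → 0.9 → 0.81 → 0.729

Answer: 0.729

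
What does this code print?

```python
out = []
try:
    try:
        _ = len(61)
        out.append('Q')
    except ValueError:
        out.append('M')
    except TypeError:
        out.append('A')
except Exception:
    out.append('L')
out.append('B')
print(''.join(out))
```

Execution trace: 'A' (inner except TypeError) → 'B' (after the try/except). Output: AB

Answer: AB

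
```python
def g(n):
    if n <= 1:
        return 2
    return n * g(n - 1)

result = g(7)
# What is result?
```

g(7) = 7 * 6 * 5 * 4 * 3 * 2 * 2 = 10080

Answer: 10080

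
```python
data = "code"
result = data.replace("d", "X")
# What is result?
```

Trace:
`data = "code"` → data = 'code'
`result = data.replace("d", "X")` → result = 'coXe'
So result = 'coXe'

Answer: 'coXe'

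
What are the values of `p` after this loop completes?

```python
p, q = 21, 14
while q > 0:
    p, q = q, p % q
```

GCD of 21 and 14
`p` takes the values: 21 → 14 → 7

Answer: 7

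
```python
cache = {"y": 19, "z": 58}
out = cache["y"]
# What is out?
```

Trace:
`cache = {"y": 19, "z": 58}` → cache = {'y': 19, 'z': 58}
`out = cache["y"]` → out = 19
So out = 19

Answer: 19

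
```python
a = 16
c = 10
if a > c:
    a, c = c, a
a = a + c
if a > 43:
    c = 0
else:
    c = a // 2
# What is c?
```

Trace:
`a = 16` → a = 16
`c = 10` → c = 10
`if a > c: ...` → a > c is True → a = 10; c = 16
`a = a + c` → a = 26
`if a > 43: ...` → a > 43 is False, take else branch → c = 13
So c = 13

Answer: 13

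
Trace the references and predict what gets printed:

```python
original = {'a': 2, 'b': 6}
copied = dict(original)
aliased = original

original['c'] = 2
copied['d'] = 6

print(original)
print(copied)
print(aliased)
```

Key concept: dict() creates copy, assignment creates alias.
Step by step:
`original = {'a': 2, 'b': 6}` → original = {'a': 2, 'b': 6}
`copied = dict(original)` → copied = {'a': 2, 'b': 6}
`aliased = original` → aliased = {'a': 2, 'b': 6} (same object as original)
`original['c'] = 2` → original = {'a': 2, 'b': 6, 'c': 2} (same object as aliased); aliased = {'a': 2, 'b': 6, 'c': 2} (same object as original)
`copied['d'] = 6` → copied = {'a': 2, 'b': 6, 'd': 6}
`print(original)` → prints {'a': 2, 'b': 6, 'c': 2}
`print(copied)` → prints {'a': 2, 'b': 6, 'd': 6}
`print(aliased)` → prints {'a': 2, 'b': 6, 'c': 2}

Answer:
{'a': 2, 'b': 6, 'c': 2}
{'a': 2, 'b': 6, 'd': 6}
{'a': 2, 'b': 6, 'c': 2}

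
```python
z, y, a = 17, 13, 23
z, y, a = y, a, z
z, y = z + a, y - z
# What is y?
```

Trace:
`z, y, a = 17, 13, 23` → z = 17; y = 13; a = 23
`z, y, a = y, a, z` → z = 13; y = 23; a = 17
`z, y = z + a, y - z` → z = 30; y = 10
So y = 10

Answer: 10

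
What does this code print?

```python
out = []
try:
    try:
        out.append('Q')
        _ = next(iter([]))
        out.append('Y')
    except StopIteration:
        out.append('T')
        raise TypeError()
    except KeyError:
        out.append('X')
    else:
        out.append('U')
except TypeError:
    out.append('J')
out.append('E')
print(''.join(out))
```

Execution trace: 'Q' (inner try body) → 'T' (inner except StopIteration) → 'J' (outer except TypeError) → 'E' (after the try/except). Output: QTJE

Answer: QTJE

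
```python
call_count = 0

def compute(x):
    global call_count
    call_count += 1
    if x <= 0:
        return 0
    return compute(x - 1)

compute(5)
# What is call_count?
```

Linear recursion stepping by 1: 6 calls from x=5 down to ≤0.

Answer: 6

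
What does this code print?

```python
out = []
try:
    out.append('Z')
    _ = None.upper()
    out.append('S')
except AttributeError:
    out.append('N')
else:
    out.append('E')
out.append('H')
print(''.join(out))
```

Execution trace: 'Z' (try body) → 'N' (except AttributeError) → 'H' (after the try/except). Output: ZNH

Answer: ZNH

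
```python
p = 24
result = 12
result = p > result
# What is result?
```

Trace:
`p = 24` → p = 24
`result = 12` → result = 12
`result = p > result` → result = True
So result = True

Answer: True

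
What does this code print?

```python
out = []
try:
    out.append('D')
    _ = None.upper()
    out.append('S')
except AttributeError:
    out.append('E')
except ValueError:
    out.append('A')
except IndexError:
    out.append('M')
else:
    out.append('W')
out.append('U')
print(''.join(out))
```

Execution trace: 'D' (try body) → 'E' (except AttributeError) → 'U' (after the try/except). Output: DEU

Answer: DEU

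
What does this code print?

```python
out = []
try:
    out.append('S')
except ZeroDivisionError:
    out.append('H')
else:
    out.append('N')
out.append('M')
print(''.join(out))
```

Execution trace: 'S' (try body, no exception) → 'N' (else) → 'M' (after the try/except). Output: SNM

Answer: SNM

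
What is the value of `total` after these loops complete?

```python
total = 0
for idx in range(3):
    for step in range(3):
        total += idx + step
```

Sum of all idx+step for idx,step in 3x3
`total` takes the values: 0 → 1 → 3 → 4 → 6 → 9 → 11 → 14 → 18

Answer: 18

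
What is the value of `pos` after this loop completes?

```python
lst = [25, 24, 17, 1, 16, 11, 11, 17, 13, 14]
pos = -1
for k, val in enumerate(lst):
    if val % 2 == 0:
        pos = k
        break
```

First even number index in [25, 24, 17, 1, 16, 11, 11, 17, 13, 14]
`pos` takes the values: -1 → 1

Answer: 1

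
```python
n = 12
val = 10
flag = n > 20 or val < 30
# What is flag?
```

Trace:
`n = 12` → n = 12
`val = 10` → val = 10
`flag = n > 20 or val < 30` → flag = True
So flag = True

Answer: True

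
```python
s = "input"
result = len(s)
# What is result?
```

Trace:
`s = "input"` → s = 'input'
`result = len(s)` → result = 5
So result = 5

Answer: 5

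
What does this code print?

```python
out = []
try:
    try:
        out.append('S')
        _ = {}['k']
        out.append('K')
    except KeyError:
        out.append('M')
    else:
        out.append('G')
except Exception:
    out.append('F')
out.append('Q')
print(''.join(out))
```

Execution trace: 'S' (inner try body) → 'M' (inner except KeyError) → 'Q' (after the try/except). Output: SMQ

Answer: SMQ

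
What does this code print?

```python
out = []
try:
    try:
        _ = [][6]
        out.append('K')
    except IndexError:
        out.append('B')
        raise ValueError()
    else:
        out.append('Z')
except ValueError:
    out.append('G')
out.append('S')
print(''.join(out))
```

Execution trace: 'B' (inner except IndexError) → 'G' (outer except ValueError) → 'S' (after the try/except). Output: BGS

Answer: BGS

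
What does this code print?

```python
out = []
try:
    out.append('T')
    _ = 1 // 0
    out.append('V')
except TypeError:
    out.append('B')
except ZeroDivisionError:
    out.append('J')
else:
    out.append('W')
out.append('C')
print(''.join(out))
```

Execution trace: 'T' (try body) → 'J' (except ZeroDivisionError) → 'C' (after the try/except). Output: TJC

Answer: TJC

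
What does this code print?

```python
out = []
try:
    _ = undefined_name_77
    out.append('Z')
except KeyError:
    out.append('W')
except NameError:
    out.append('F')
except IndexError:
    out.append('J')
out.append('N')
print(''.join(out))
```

Execution trace: 'F' (except NameError) → 'N' (after the try/except). Output: FN

Answer: FN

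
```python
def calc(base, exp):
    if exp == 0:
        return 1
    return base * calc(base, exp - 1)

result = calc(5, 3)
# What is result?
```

calc(5, 3) = 5 * 5 * 5 = 125

Answer: 125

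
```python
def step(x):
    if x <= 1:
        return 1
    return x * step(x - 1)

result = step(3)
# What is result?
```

step(3) = 3 * 2 * 1 = 6

Answer: 6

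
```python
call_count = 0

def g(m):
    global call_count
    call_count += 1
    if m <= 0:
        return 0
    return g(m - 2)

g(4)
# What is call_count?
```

Linear recursion stepping by 2: 3 calls from m=4 down to ≤0.

Answer: 3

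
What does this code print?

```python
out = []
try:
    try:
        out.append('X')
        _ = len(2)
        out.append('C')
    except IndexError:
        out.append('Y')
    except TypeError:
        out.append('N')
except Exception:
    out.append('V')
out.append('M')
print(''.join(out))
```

Execution trace: 'X' (inner try body) → 'N' (inner except TypeError) → 'M' (after the try/except). Output: XNM

Answer: XNM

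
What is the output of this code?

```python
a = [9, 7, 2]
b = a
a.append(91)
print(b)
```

Key concept: basic list aliasing.
Step by step:
`a = [9, 7, 2]` → a = [9, 7, 2]
`b = a` → b = [9, 7, 2] (same object as a)
`a.append(91)` → a = [9, 7, 2, 91] (same object as b); b = [9, 7, 2, 91] (same object as a)
`print(b)` → prints [9, 7, 2, 91]

Answer: [9, 7, 2, 91]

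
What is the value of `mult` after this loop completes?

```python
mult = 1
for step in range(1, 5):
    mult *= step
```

4! = 24
`mult` takes the values: 1 → 2 → 6 → 24

Answer: 24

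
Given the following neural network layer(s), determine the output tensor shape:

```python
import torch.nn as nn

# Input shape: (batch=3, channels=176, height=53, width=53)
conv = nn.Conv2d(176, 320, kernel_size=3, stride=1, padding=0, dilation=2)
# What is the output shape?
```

Input: (3, 176, 53, 53) -> Output: (3, 320, 49, 49)

Answer: (3, 320, 49, 49)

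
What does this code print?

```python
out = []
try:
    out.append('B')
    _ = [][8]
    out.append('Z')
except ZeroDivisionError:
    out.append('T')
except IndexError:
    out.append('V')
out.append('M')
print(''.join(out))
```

Execution trace: 'B' (try body) → 'V' (except IndexError) → 'M' (after the try/except). Output: BVM

Answer: BVM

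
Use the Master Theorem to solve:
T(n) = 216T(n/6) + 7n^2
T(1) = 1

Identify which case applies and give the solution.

a=216, b=6, f(n)=7n^2. log_6(216) = 3. Since c=2 < 3, Case 1 applies: T(n) = Θ(n^log_b(a)) = O(n^3).

Answer: O(n^3) - Case 1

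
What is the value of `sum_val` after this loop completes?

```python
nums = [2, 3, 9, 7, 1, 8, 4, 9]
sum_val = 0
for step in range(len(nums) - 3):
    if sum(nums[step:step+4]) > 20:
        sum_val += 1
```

Count windows with sum > 20
`sum_val` takes the values: 0 → 1 → 2 → 3

Answer: 3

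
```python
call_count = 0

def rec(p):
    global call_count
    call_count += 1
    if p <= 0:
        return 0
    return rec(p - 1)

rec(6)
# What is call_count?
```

Linear recursion stepping by 1: 7 calls from p=6 down to ≤0.

Answer: 7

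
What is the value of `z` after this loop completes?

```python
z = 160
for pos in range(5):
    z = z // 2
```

Halve 5 times: 160 // 2^5 = 5
`z` takes the values: 160 → 80 → 40 → 20 → 10 → 5

Answer: 5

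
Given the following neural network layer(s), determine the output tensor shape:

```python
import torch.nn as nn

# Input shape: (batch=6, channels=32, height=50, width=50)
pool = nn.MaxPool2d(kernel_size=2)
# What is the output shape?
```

Input: (6, 32, 50, 50) -> Output: (6, 32, 25, 25)

Answer: (6, 32, 25, 25)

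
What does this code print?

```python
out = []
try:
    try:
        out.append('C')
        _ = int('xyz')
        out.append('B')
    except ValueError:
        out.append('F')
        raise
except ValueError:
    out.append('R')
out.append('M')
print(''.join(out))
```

Execution trace: 'C' (inner try body) → 'F' (inner except ValueError) → 'R' (outer except ValueError) → 'M' (after the try/except). Output: CFRM

Answer: CFRM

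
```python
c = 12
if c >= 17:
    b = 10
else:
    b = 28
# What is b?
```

Trace:
`c = 12` → c = 12
`if c >= 17: ...` → c >= 17 is False, take else branch → b = 28
So b = 28

Answer: 28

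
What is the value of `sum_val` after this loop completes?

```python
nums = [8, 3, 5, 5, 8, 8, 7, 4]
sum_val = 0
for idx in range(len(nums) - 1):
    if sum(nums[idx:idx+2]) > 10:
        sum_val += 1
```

Count windows with sum > 10
`sum_val` takes the values: 0 → 1 → 2 → 3 → 4 → 5

Answer: 5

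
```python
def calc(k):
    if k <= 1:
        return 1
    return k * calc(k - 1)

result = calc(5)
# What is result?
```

calc(5) = 5 * 4 * 3 * 2 * 1 = 120

Answer: 120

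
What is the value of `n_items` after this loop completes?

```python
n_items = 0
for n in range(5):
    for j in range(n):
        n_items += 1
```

Triangle number: 0+1+2+...+4
`n_items` takes the values: 0 → 1 → 2 → 3 → 4 → 5 → 6 → 7 → 8 → 9 → 10

Answer: 10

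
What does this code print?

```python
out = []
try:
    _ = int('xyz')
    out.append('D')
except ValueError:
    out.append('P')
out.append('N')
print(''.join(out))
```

Execution trace: 'P' (except ValueError) → 'N' (after the try/except). Output: PN

Answer: PN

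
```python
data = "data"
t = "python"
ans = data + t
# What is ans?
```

Trace:
`data = "data"` → data = 'data'
`t = "python"` → t = 'python'
`ans = data + t` → ans = 'datapython'
So ans = 'datapython'

Answer: 'datapython'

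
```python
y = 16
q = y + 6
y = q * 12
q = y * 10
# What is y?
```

Trace:
`y = 16` → y = 16
`q = y + 6` → q = 22
`y = q * 12` → y = 264
`q = y * 10` → q = 2640
So y = 264

Answer: 264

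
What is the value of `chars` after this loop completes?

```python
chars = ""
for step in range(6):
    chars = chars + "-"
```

Repeat '-' 6 times
`chars` takes the values: "" → "-" → "--" → "---" → "----" → "-----" → "------"

Answer: "------"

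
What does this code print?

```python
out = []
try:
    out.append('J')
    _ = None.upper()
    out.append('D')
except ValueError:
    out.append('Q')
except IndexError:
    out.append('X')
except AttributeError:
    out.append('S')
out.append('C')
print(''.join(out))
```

Execution trace: 'J' (try body) → 'S' (except AttributeError) → 'C' (after the try/except). Output: JSC

Answer: JSC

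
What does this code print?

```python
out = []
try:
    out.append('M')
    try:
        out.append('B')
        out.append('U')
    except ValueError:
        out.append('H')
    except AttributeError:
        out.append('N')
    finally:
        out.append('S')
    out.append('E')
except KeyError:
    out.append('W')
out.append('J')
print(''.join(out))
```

Execution trace: 'M' (try body) → 'B' (inner try body) → 'U' (inner try body, no exception) → 'S' (inner finally) → 'E' (try body, no exception) → 'J' (after the try/except). Output: MBUSEJ

Answer: MBUSEJ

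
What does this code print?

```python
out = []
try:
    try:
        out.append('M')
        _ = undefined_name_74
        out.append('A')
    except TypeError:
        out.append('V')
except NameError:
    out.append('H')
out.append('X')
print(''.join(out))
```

Execution trace: 'M' (try body) → 'H' (outer except NameError) → 'X' (after the try/except). Output: MHX

Answer: MHX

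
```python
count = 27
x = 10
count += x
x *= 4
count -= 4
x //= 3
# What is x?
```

Trace:
`count = 27` → count = 27
`x = 10` → x = 10
`count += x` → count = 37
`x *= 4` → x = 40
`count -= 4` → count = 33
`x //= 3` → x = 13
So x = 13

Answer: 13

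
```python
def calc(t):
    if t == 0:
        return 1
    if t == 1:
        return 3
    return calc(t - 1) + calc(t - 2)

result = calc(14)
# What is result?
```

Build up from base cases: calc(0)=1, calc(1)=3, calc(2)=4, calc(3)=7, calc(4)=11, calc(5)=18, calc(6)=29, ..., calc(14)=1364

Answer: 1364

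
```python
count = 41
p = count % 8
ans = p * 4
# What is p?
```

Trace:
`count = 41` → count = 41
`p = count % 8` → p = 1
`ans = p * 4` → ans = 4
So p = 1

Answer: 1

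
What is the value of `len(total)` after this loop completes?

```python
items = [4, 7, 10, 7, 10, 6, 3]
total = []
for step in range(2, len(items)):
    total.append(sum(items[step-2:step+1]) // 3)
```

Number of 3-element averages
`total` takes the values: [] → [7] → [7, 8] → [7, 8, 9] → [7, 8, 9, 7] → [7, 8, 9, 7, 6]
So `len(total)` = 5

Answer: 5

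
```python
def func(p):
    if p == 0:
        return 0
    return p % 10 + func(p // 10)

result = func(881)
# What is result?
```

Sum of digits of 881: 1 + 8 + 8 = 17

Answer: 17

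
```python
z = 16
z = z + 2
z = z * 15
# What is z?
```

Trace:
`z = 16` → z = 16
`z = z + 2` → z = 18
`z = z * 15` → z = 270
So z = 270

Answer: 270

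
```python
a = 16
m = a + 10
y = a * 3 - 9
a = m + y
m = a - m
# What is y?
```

Trace:
`a = 16` → a = 16
`m = a + 10` → m = 26
`y = a * 3 - 9` → y = 39
`a = m + y` → a = 65
`m = a - m` → m = 39
So y = 39

Answer: 39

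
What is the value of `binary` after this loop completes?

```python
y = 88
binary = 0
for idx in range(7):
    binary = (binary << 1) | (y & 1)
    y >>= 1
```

Reverse lowest 7 bits of 88
`binary` takes the values: 0 → 1 → 3 → 6 → 13

Answer: 13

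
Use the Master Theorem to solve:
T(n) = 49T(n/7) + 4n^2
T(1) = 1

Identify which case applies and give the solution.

a=49, b=7, f(n)=4n^2. log_7(49) = 2. Since c=2 = 2, Case 2 applies: T(n) = Θ(n^log_b(a) · log n) = O(n^2 log n).

Answer: O(n^2 log n) - Case 2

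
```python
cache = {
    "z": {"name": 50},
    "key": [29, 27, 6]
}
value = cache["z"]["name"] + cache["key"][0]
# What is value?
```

Trace:
`cache = { ...` → cache = {'z': {'name': 50}, 'key': [29, 27, 6]}
`value = cache["z"]["name"] + cache["key"][0]` → value = 79
So value = 79

Answer: 79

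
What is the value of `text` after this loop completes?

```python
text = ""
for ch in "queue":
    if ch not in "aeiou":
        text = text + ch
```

Remove vowels from 'queue'
`text` takes the values: "" → "q"

Answer: "q"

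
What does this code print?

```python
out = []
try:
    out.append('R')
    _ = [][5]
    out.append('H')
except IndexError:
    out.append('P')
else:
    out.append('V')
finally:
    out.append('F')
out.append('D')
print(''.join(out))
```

Execution trace: 'R' (try body) → 'P' (except IndexError) → 'F' (finally) → 'D' (after the try/except). Output: RPFD

Answer: RPFD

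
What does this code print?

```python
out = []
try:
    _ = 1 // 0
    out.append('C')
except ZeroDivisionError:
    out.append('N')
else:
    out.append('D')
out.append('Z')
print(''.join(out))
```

Execution trace: 'N' (except ZeroDivisionError) → 'Z' (after the try/except). Output: NZ

Answer: NZ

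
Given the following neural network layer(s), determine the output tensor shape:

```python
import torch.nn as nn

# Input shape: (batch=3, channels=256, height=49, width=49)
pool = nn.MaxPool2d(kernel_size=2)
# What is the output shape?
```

Input: (3, 256, 49, 49) -> Output: (3, 256, 24, 24)

Answer: (3, 256, 24, 24)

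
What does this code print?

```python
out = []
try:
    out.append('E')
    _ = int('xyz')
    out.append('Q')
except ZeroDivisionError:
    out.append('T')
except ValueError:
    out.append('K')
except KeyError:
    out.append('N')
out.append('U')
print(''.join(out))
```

Execution trace: 'E' (try body) → 'K' (except ValueError) → 'U' (after the try/except). Output: EKU

Answer: EKU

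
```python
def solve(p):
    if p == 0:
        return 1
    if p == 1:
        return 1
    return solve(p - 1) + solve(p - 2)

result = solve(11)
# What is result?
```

Build up from base cases: solve(0)=1, solve(1)=1, solve(2)=2, solve(3)=3, solve(4)=5, solve(5)=8, solve(6)=13, ..., solve(11)=144

Answer: 144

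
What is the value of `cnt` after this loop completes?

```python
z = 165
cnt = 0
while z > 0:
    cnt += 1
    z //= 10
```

Count digits by repeated division by 10
`cnt` takes the values: 0 → 1 → 2 → 3

Answer: 3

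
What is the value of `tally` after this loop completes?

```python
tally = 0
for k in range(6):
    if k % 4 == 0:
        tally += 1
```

Count numbers divisible by 4 in range(6)
`tally` takes the values: 0 → 1 → 2

Answer: 2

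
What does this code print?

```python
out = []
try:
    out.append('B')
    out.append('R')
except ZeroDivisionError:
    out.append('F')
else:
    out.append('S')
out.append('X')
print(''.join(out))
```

Execution trace: 'B' (try body) → 'R' (try body, no exception) → 'S' (else) → 'X' (after the try/except). Output: BRSX

Answer: BRSX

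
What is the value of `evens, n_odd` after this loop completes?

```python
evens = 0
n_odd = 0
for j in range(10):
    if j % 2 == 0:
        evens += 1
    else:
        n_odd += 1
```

Count evens and odds in range(10)
`evens, n_odd` takes the values: (0, 0) → (1, 0) → (1, 1) → (2, 1) → (2, 2) → (3, 2) → (3, 3) → (4, 3) → (4, 4) → (5, 4) → (5, 5)

Answer: 5, 5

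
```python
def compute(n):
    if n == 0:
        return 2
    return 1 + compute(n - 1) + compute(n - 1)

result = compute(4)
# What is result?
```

compute(n) = 1 + 2·compute(n-1), compute(0)=2. Closed form: (2+1)·2^4 - 1 = 47.

Answer: 47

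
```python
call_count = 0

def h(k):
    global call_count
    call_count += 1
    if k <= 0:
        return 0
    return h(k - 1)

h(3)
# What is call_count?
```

Linear recursion stepping by 1: 4 calls from k=3 down to ≤0.

Answer: 4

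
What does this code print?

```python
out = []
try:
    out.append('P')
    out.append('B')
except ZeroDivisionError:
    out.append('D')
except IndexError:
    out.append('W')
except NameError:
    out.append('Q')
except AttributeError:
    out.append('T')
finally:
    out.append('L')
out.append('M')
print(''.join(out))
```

Execution trace: 'P' (try body) → 'B' (try body, no exception) → 'L' (finally) → 'M' (after the try/except). Output: PBLM

Answer: PBLM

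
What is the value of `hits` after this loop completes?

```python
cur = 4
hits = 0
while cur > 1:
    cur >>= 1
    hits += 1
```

Count right shifts until 1
`hits` takes the values: 0 → 1 → 2

Answer: 2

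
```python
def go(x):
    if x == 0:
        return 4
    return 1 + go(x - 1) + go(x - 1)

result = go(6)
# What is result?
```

go(x) = 1 + 2·go(x-1), go(0)=4. Closed form: (4+1)·2^6 - 1 = 319.

Answer: 319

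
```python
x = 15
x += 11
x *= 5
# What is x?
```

Trace:
`x = 15` → x = 15
`x += 11` → x = 26
`x *= 5` → x = 130
So x = 130

Answer: 130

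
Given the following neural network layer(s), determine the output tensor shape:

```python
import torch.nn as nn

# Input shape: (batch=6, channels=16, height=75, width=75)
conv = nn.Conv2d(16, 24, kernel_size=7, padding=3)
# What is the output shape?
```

Input: (6, 16, 75, 75) -> Output: (6, 24, 75, 75)

Answer: (6, 24, 75, 75)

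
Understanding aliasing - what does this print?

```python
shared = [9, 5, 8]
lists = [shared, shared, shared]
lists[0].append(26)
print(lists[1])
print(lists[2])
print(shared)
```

Key concept: list of same reference.
Step by step:
`shared = [9, 5, 8]` → shared = [9, 5, 8]
`lists = [shared, shared, shared]` → lists = [[9, 5, 8], [9, 5, 8], [9, 5, 8]]
`lists[0].append(26)` → shared = [9, 5, 8, 26]; lists = [[9, 5, 8, 26], [9, 5, 8, 26], [9, 5, 8, 26]]
`print(lists[1])` → prints [9, 5, 8, 26]
`print(lists[2])` → prints [9, 5, 8, 26]
`print(shared)` → prints [9, 5, 8, 26]

Answer:
[9, 5, 8, 26]
[9, 5, 8, 26]
[9, 5, 8, 26]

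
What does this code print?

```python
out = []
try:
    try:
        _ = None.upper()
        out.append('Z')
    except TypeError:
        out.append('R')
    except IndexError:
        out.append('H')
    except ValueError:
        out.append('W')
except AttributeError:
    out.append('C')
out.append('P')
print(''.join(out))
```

Execution trace: 'C' (outer except AttributeError) → 'P' (after the try/except). Output: CP

Answer: CP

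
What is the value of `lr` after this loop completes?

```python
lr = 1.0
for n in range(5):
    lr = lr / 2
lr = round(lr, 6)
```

Halving LR 5 times: 1 / 2^5
`lr` takes the values: 1.0 → 0.5 → 0.25 → 0.125 → 0.0625 → 0.03125

Answer: 0.03125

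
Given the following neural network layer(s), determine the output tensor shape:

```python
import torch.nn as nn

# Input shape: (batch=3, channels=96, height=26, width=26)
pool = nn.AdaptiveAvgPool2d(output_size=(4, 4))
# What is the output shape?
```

Input: (3, 96, 26, 26) -> Output: (3, 96, 4, 4)

Answer: (3, 96, 4, 4)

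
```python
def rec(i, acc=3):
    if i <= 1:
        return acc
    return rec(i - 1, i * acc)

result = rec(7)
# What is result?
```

Accumulator trace (n, acc): (7, 3) -> (6, 21) -> (5, 126) -> (4, 630) -> (3, 2520) -> (2, 7560) -> (1, 15120) -> return 15120

Answer: 15120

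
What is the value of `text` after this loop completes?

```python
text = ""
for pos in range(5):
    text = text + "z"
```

Repeat 'z' 5 times
`text` takes the values: "" → "z" → "zz" → "zzz" → "zzzz" → "zzzzz"

Answer: "zzzzz"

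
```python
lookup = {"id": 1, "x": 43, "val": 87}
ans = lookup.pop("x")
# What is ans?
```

Trace:
`lookup = {"id": 1, "x": 43, "val": 87}` → lookup = {'id': 1, 'x': 43, 'val': 87}
`ans = lookup.pop("x")` → lookup = {'id': 1, 'val': 87}; ans = 43
So ans = 43

Answer: 43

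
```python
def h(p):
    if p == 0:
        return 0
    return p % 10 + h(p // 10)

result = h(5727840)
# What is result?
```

Sum of digits of 5727840: 0 + 4 + 8 + 7 + 2 + 7 + 5 = 33

Answer: 33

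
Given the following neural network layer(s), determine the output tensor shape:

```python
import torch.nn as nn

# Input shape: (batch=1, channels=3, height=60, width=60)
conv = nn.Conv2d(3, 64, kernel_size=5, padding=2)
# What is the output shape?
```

Input: (1, 3, 60, 60) -> Output: (1, 64, 60, 60)

Answer: (1, 64, 60, 60)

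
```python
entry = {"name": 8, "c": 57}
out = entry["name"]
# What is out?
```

Trace:
`entry = {"name": 8, "c": 57}` → entry = {'name': 8, 'c': 57}
`out = entry["name"]` → out = 8
So out = 8

Answer: 8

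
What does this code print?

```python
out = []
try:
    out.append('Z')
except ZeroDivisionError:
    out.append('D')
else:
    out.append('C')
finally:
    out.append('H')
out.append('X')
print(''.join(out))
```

Execution trace: 'Z' (try body, no exception) → 'C' (else) → 'H' (finally) → 'X' (after the try/except). Output: ZCHX

Answer: ZCHX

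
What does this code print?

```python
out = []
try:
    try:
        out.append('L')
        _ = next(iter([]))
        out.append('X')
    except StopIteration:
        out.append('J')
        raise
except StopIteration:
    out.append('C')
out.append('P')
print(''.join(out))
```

Execution trace: 'L' (inner try body) → 'J' (inner except StopIteration) → 'C' (outer except StopIteration) → 'P' (after the try/except). Output: LJCP

Answer: LJCP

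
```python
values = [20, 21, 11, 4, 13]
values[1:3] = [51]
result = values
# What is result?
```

Trace:
`values = [20, 21, 11, 4, 13]` → values = [20, 21, 11, 4, 13]
`values[1:3] = [51]` → values = [20, 51, 4, 13]
`result = values` → result = [20, 51, 4, 13]
So result = [20, 51, 4, 13]

Answer: [20, 51, 4, 13]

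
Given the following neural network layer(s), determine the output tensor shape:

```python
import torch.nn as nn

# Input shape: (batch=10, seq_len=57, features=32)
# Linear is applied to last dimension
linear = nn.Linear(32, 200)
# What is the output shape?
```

Input: (10, 57, 32) -> Output: (10, 57, 200)

Answer: (10, 57, 200)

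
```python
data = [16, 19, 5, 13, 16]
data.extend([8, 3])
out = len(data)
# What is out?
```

Trace:
`data = [16, 19, 5, 13, 16]` → data = [16, 19, 5, 13, 16]
`data.extend([8, 3])` → data = [16, 19, 5, 13, 16, 8, 3]
`out = len(data)` → out = 7
So out = 7

Answer: 7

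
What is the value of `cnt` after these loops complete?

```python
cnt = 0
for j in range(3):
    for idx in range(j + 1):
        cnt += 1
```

Triangle: 1 + 2 + ... + 3
`cnt` takes the values: 0 → 1 → 2 → 3 → 4 → 5 → 6

Answer: 6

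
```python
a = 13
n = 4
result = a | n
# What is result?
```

Trace:
`a = 13` → a = 13
`n = 4` → n = 4
`result = a | n` → result = 13
So result = 13

Answer: 13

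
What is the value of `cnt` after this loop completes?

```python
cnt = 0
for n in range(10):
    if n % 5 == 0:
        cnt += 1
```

Count numbers divisible by 5 in range(10)
`cnt` takes the values: 0 → 1 → 2

Answer: 2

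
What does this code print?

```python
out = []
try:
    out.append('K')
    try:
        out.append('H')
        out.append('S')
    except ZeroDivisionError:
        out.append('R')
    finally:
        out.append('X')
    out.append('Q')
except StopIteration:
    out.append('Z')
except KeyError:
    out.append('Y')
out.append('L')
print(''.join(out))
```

Execution trace: 'K' (try body) → 'H' (inner try body) → 'S' (inner try body, no exception) → 'X' (inner finally) → 'Q' (try body, no exception) → 'L' (after the try/except). Output: KHSXQL

Answer: KHSXQL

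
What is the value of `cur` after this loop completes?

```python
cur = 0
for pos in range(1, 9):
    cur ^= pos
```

XOR of 1 to 8
`cur` takes the values: 0 → 1 → 3 → 0 → 4 → 1 → 7 → 0 → 8

Answer: 8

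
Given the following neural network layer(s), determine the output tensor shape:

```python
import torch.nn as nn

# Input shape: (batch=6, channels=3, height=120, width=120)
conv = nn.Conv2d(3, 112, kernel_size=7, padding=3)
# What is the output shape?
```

Input: (6, 3, 120, 120) -> Output: (6, 112, 120, 120)

Answer: (6, 112, 120, 120)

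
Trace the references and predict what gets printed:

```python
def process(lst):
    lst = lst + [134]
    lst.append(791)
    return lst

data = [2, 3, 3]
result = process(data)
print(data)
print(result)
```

Key concept: rebinding parameter vs mutation.
Step by step:
`data = [2, 3, 3]` → data = [2, 3, 3]
`result = process(data)` → result = [2, 3, 3, 134, 791]
`print(data)` → prints [2, 3, 3]
`print(result)` → prints [2, 3, 3, 134, 791]

Answer:
[2, 3, 3]
[2, 3, 3, 134, 791]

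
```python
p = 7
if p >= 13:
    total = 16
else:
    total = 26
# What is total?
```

Trace:
`p = 7` → p = 7
`if p >= 13: ...` → p >= 13 is False, take else branch → total = 26
So total = 26

Answer: 26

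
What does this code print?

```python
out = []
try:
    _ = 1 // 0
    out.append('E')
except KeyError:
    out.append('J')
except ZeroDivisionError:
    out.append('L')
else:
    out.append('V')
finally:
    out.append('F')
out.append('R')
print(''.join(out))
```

Execution trace: 'L' (except ZeroDivisionError) → 'F' (finally) → 'R' (after the try/except). Output: LFR

Answer: LFR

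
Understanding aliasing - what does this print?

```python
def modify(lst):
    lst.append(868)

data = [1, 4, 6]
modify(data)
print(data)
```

Key concept: function modifies passed list.
Step by step:
`data = [1, 4, 6]` → data = [1, 4, 6]
`modify(data)` → data = [1, 4, 6, 868]
`print(data)` → prints [1, 4, 6, 868]

Answer: [1, 4, 6, 868]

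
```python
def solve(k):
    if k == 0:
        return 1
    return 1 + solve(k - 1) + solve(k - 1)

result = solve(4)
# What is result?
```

solve(k) = 1 + 2·solve(k-1), solve(0)=1. Closed form: (1+1)·2^4 - 1 = 31.

Answer: 31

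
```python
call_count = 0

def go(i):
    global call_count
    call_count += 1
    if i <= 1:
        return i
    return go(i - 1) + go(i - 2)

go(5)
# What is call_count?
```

Calls(i) = 1 + Calls(i-1) + Calls(i-2); Calls(0)=Calls(1)=1. For i=5 this gives 15.

Answer: 15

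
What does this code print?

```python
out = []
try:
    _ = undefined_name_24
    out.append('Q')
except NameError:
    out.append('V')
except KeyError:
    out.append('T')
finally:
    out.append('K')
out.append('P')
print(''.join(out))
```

Execution trace: 'V' (except NameError) → 'K' (finally) → 'P' (after the try/except). Output: VKP

Answer: VKP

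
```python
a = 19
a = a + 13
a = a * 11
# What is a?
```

Trace:
`a = 19` → a = 19
`a = a + 13` → a = 32
`a = a * 11` → a = 352
So a = 352

Answer: 352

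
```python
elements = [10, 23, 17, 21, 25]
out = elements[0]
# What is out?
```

Trace:
`elements = [10, 23, 17, 21, 25]` → elements = [10, 23, 17, 21, 25]
`out = elements[0]` → out = 10
So out = 10

Answer: 10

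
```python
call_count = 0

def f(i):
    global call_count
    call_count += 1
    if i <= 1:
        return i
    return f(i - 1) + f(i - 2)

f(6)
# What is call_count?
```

Calls(i) = 1 + Calls(i-1) + Calls(i-2); Calls(0)=Calls(1)=1. For i=6 this gives 25.

Answer: 25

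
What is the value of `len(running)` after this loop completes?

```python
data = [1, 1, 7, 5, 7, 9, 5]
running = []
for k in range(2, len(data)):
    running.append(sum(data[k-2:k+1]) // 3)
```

Number of 3-element averages
`running` takes the values: [] → [3] → [3, 4] → [3, 4, 6] → [3, 4, 6, 7] → [3, 4, 6, 7, 7]
So `len(running)` = 5

Answer: 5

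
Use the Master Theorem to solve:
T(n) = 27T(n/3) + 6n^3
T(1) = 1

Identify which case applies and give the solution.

a=27, b=3, f(n)=6n^3. log_3(27) = 3. Since c=3 = 3, Case 2 applies: T(n) = Θ(n^log_b(a) · log n) = O(n^3 log n).

Answer: O(n^3 log n) - Case 2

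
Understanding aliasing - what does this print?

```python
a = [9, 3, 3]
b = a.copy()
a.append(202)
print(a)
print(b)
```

Key concept: list.copy() creates independent copy.
Step by step:
`a = [9, 3, 3]` → a = [9, 3, 3]
`b = a.copy()` → b = [9, 3, 3]
`a.append(202)` → a = [9, 3, 3, 202]
`print(a)` → prints [9, 3, 3, 202]
`print(b)` → prints [9, 3, 3]

Answer:
[9, 3, 3, 202]
[9, 3, 3]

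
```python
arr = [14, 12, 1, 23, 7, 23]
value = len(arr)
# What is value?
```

Trace:
`arr = [14, 12, 1, 23, 7, 23]` → arr = [14, 12, 1, 23, 7, 23]
`value = len(arr)` → value = 6
So value = 6

Answer: 6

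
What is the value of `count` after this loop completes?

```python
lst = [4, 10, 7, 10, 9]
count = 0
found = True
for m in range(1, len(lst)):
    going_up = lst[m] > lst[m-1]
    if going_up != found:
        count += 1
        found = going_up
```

Count direction changes in [4, 10, 7, 10, 9]
`count` takes the values: 0 → 1 → 2 → 3

Answer: 3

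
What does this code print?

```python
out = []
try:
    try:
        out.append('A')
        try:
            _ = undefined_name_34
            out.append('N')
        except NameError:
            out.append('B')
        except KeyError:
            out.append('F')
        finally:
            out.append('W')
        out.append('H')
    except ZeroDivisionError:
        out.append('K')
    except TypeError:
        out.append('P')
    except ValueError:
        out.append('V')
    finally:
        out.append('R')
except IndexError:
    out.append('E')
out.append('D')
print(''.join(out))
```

Execution trace: 'A' (try body) → 'B' (inner except NameError) → 'W' (inner finally) → 'H' (try body, no exception) → 'R' (finally) → 'D' (after the try/except). Output: ABWHRD

Answer: ABWHRD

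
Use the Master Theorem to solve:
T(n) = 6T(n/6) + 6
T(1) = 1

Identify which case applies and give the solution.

a=6, b=6, f(n)=6. log_6(6) = 1. Since c=0 < 1, Case 1 applies: T(n) = Θ(n^log_b(a)) = O(n).

Answer: O(n) - Case 1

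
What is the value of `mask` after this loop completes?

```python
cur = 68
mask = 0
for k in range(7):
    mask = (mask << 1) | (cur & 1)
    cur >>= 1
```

Reverse lowest 7 bits of 68
`mask` takes the values: 0 → 1 → 2 → 4 → 8 → 17

Answer: 17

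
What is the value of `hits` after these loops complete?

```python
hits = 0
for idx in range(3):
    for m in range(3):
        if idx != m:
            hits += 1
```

3² - 3 (exclude diagonal)
`hits` takes the values: 0 → 1 → 2 → 3 → 4 → 5 → 6

Answer: 6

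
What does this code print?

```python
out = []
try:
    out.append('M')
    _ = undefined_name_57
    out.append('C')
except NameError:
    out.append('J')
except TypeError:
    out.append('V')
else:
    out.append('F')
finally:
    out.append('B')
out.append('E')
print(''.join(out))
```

Execution trace: 'M' (try body) → 'J' (except NameError) → 'B' (finally) → 'E' (after the try/except). Output: MJBE

Answer: MJBE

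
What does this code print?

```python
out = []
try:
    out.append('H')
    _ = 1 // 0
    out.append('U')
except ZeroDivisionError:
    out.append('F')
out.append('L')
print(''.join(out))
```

Execution trace: 'H' (try body) → 'F' (except ZeroDivisionError) → 'L' (after the try/except). Output: HFL

Answer: HFL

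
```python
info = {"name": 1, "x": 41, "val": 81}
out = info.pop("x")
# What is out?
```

Trace:
`info = {"name": 1, "x": 41, "val": 81}` → info = {'name': 1, 'x': 41, 'val': 81}
`out = info.pop("x")` → info = {'name': 1, 'val': 81}; out = 41
So out = 41

Answer: 41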